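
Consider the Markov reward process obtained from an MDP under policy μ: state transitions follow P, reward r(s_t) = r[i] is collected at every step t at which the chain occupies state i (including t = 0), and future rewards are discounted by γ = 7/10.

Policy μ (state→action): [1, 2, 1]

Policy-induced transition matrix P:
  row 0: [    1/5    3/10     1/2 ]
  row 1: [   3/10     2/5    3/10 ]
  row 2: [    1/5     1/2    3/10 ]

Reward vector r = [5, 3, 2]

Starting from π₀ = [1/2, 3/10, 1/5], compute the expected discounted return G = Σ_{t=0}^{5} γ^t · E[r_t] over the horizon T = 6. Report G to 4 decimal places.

t=0: π = [0.5000, 0.3000, 0.2000], E[r] = 3.8000, γ^t·E[r] = 3.800000, running G = 3.800000
t=1: π = [0.2300, 0.3700, 0.4000], E[r] = 3.0600, γ^t·E[r] = 2.142000, running G = 5.942000
t=2: π = [0.2370, 0.4170, 0.3460], E[r] = 3.1280, γ^t·E[r] = 1.532720, running G = 7.474720
t=3: π = [0.2417, 0.4109, 0.3474], E[r] = 3.1360, γ^t·E[r] = 1.075648, running G = 8.550368
t=4: π = [0.2411, 0.4106, 0.3483], E[r] = 3.1338, γ^t·E[r] = 0.752435, running G = 9.302803
t=5: π = [0.2411, 0.4107, 0.3482], E[r] = 3.1339, γ^t·E[r] = 0.526714, running G = 9.829517

G = 9.8295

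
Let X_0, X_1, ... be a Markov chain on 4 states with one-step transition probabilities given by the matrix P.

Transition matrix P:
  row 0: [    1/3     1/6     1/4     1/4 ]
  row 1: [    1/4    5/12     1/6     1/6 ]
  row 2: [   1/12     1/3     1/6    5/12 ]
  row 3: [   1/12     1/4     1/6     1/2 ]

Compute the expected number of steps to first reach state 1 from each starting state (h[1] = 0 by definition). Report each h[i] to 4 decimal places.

First-step conditioning: h[1] = 0; for i ≠ 1, h[i] = 1 + Σ_k P[i][k]·h[k].
  h[0] = 1 + 1/3·h[0] + 1/4·h[2] + 1/4·h[3]
  h[2] = 1 + 1/12·h[0] + 1/6·h[2] + 5/12·h[3]
  h[3] = 1 + 1/12·h[0] + 1/6·h[2] + 1/2·h[3]
Solving the 3×3 linear system over states ≠ 1 gives exactly h = [1428/331, 0, 1188/331, 1296/331] (h[1] = 0 is the target).

h = [4.3142, 0.0000, 3.5891, 3.9154]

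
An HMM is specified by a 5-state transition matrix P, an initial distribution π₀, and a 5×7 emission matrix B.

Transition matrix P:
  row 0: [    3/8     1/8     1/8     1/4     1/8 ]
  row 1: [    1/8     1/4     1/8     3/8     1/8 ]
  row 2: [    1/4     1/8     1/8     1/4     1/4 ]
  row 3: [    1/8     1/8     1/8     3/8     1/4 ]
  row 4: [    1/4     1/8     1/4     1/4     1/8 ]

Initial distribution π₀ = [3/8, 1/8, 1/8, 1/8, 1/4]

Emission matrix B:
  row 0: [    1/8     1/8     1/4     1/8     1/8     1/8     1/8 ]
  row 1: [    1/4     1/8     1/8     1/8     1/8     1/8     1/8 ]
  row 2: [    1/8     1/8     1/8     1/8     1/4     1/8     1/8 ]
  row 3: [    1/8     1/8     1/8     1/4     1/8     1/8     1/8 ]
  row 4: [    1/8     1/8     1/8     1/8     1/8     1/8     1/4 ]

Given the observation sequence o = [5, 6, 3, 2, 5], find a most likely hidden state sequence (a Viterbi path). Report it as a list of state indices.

t=0: δ = [4.688e-02, 1.562e-02, 1.562e-02, 1.562e-02, 3.125e-02]  (obs o_0=5)
t=1: δ = [2.197e-03, 7.324e-04, 9.766e-04, 1.465e-03, 1.465e-03]  ψ = [0, 0, 4, 0, 0]  (obs o_1=6)
t=2: δ = [1.030e-04, 3.433e-05, 4.578e-05, 1.373e-04, 4.578e-05]  ψ = [0, 0, 4, 0, 3]  (obs o_2=3)
t=3: δ = [9.656e-06, 2.146e-06, 2.146e-06, 6.437e-06, 4.292e-06]  ψ = [0, 3, 3, 3, 3]  (obs o_3=2)
t=4: δ = [4.526e-07, 1.509e-07, 1.509e-07, 3.017e-07, 2.012e-07]  ψ = [0, 0, 0, 0, 3]  (obs o_4=5)
backtrack: best end state = 0; path = [0, 0, 0, 0, 0]

path = [0, 0, 0, 0, 0]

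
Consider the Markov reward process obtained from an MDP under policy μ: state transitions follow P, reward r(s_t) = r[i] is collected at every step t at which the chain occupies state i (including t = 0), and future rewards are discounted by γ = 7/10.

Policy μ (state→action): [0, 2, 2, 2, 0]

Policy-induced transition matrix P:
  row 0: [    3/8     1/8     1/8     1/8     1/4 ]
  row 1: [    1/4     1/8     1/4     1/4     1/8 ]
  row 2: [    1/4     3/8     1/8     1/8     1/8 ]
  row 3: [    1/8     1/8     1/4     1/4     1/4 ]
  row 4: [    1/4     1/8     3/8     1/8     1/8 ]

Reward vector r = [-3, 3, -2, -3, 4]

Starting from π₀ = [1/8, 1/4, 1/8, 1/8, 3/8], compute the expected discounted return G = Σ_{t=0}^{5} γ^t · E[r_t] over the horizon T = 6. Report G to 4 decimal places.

t=0: π = [0.1250, 0.2500, 0.1250, 0.1250, 0.3750], E[r] = 1.2500, γ^t·E[r] = 1.250000, running G = 1.250000
t=1: π = [0.2500, 0.1563, 0.2656, 0.1719, 0.1563], E[r] = -0.7031, γ^t·E[r] = -0.492188, running G = 0.757813
t=2: π = [0.2598, 0.1914, 0.2051, 0.1660, 0.1777], E[r] = -0.4023, γ^t·E[r] = -0.197148, running G = 0.560664
t=3: π = [0.2617, 0.1763, 0.2141, 0.1697, 0.1782], E[r] = -0.4807, γ^t·E[r] = -0.164885, running G = 0.395780
t=4: π = [0.2615, 0.1785, 0.2128, 0.1682, 0.1789], E[r] = -0.4636, γ^t·E[r] = -0.111301, running G = 0.284478
t=5: π = [0.2617, 0.1782, 0.2131, 0.1683, 0.1787], E[r] = -0.4667, γ^t·E[r] = -0.078437, running G = 0.206041

G = 0.2060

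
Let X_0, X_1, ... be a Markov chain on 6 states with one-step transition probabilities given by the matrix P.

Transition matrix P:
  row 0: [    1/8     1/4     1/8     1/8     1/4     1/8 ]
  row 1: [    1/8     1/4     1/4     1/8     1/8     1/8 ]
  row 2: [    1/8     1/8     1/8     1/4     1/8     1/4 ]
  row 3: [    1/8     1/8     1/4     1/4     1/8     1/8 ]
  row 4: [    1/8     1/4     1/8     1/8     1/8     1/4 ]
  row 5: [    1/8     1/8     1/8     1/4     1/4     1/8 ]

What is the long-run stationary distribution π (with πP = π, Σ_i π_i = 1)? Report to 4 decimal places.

π = [0.1250, 0.1838, 0.1719, 0.1912, 0.1615, 0.1667]

Balance equations π_j = Σ_i π_i·P[i][j]:
  π_0 = 1/8·π_0 + 1/8·π_1 + 1/8·π_2 + 1/8·π_3 + 1/8·π_4 + 1/8·π_5
  π_1 = 1/4·π_0 + 1/4·π_1 + 1/8·π_2 + 1/8·π_3 + 1/4·π_4 + 1/8·π_5
  π_2 = 1/8·π_0 + 1/4·π_1 + 1/8·π_2 + 1/4·π_3 + 1/8·π_4 + 1/8·π_5
  π_3 = 1/8·π_0 + 1/8·π_1 + 1/4·π_2 + 1/4·π_3 + 1/8·π_4 + 1/4·π_5
  π_4 = 1/4·π_0 + 1/8·π_1 + 1/8·π_2 + 1/8·π_3 + 1/8·π_4 + 1/4·π_5
  normalize: π_0 + π_1 + π_2 + π_3 + π_4 + π_5 = 1
Solving the linear system gives exactly π = [1/8, 247/1344, 11/64, 257/1344, 31/192, 1/6].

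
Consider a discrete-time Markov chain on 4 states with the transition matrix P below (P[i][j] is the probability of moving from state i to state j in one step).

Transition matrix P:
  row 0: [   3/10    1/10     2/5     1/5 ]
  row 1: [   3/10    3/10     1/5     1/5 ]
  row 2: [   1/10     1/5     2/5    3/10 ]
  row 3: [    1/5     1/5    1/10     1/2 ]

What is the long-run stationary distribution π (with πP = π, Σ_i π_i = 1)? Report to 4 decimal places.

π = [0.2150, 0.1983, 0.2633, 0.3233]

Balance equations π_j = Σ_i π_i·P[i][j]:
  π_0 = 3/10·π_0 + 3/10·π_1 + 1/10·π_2 + 1/5·π_3
  π_1 = 1/10·π_0 + 3/10·π_1 + 1/5·π_2 + 1/5·π_3
  π_2 = 2/5·π_0 + 1/5·π_1 + 2/5·π_2 + 1/10·π_3
  normalize: π_0 + π_1 + π_2 + π_3 = 1
Solving the linear system gives exactly π = [43/200, 119/600, 79/300, 97/300].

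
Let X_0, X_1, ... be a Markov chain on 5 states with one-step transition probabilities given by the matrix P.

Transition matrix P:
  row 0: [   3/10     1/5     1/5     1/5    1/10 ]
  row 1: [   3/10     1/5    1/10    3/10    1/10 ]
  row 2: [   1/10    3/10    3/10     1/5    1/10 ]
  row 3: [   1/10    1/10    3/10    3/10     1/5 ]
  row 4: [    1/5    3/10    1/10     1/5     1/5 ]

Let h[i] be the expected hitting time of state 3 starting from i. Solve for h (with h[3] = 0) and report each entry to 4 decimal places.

h = [4.4852, 4.0416, 4.4359, 0.0000, 4.4414]

First-step conditioning: h[3] = 0; for i ≠ 3, h[i] = 1 + Σ_k P[i][k]·h[k].
  h[0] = 1 + 3/10·h[0] + 1/5·h[1] + 1/5·h[2] + 1/10·h[4]
  h[1] = 1 + 3/10·h[0] + 1/5·h[1] + 1/10·h[2] + 1/10·h[4]
  h[2] = 1 + 1/10·h[0] + 3/10·h[1] + 3/10·h[2] + 1/10·h[4]
  h[4] = 1 + 1/5·h[0] + 3/10·h[1] + 1/10·h[2] + 1/5·h[4]
Solving the 4×4 linear system over states ≠ 3 gives exactly h = [4095/913, 3690/913, 4050/913, 0, 4055/913] (h[3] = 0 is the target).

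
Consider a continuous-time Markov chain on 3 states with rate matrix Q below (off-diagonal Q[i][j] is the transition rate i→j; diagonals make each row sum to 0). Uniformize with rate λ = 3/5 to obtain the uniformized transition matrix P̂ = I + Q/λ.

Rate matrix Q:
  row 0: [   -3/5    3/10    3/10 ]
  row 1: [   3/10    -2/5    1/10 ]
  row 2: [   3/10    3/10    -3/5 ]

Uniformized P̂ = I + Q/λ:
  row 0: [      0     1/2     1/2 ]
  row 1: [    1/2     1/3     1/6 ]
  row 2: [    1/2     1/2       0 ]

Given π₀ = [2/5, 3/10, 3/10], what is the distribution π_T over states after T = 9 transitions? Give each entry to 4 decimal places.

t=0: π = [0.4000, 0.3000, 0.3000]
t=1: π = [0.3000, 0.4500, 0.2500]
t=2: π = [0.3500, 0.4250, 0.2250]
t=3: π = [0.3250, 0.4292, 0.2458]
t=4: π = [0.3375, 0.4285, 0.2340]
t=5: π = [0.3313, 0.4286, 0.2402]
t=6: π = [0.3344, 0.4286, 0.2371]
t=7: π = [0.3328, 0.4286, 0.2386]
t=8: π = [0.3336, 0.4286, 0.2378]
t=9: π = [0.3332, 0.4286, 0.2382]

π = [0.3332, 0.4286, 0.2382]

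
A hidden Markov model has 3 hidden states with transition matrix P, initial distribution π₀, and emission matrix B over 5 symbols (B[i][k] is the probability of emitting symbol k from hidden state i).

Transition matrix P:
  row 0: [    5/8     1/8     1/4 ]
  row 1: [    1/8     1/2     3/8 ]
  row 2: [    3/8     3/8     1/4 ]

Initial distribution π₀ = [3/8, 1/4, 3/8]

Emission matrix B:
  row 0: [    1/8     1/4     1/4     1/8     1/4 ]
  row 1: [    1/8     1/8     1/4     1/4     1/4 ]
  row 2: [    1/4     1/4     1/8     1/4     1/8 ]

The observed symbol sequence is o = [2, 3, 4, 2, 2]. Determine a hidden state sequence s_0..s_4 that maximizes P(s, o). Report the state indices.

t=0: δ = [9.375e-02, 6.250e-02, 4.688e-02]  (obs o_0=2)
t=1: δ = [7.324e-03, 7.812e-03, 5.859e-03]  ψ = [0, 1, 0]  (obs o_1=3)
t=2: δ = [1.144e-03, 9.766e-04, 3.662e-04]  ψ = [0, 1, 1]  (obs o_2=4)
t=3: δ = [1.788e-04, 1.221e-04, 4.578e-05]  ψ = [0, 1, 1]  (obs o_3=2)
t=4: δ = [2.794e-05, 1.526e-05, 5.722e-06]  ψ = [0, 1, 1]  (obs o_4=2)
backtrack: best end state = 0; path = [0, 0, 0, 0, 0]

path = [0, 0, 0, 0, 0]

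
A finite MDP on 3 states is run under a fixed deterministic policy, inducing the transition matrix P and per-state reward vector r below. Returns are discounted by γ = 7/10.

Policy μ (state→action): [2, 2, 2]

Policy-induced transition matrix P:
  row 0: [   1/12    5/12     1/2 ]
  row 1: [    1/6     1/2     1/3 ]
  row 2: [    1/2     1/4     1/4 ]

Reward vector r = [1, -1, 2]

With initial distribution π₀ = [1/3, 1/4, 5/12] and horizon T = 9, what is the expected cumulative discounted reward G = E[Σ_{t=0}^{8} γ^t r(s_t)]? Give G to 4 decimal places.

t=0: π = [0.3333, 0.2500, 0.4167], E[r] = 0.9167, γ^t·E[r] = 0.916667, running G = 0.916667
t=1: π = [0.2778, 0.3681, 0.3542], E[r] = 0.6181, γ^t·E[r] = 0.432639, running G = 1.349306
t=2: π = [0.2616, 0.3883, 0.3501], E[r] = 0.5735, γ^t·E[r] = 0.281013, running G = 1.630318
t=3: π = [0.2616, 0.3907, 0.3478], E[r] = 0.5664, γ^t·E[r] = 0.194277, running G = 1.824596
t=4: π = [0.2608, 0.3913, 0.3479], E[r] = 0.5654, γ^t·E[r] = 0.135758, running G = 1.960353
t=5: π = [0.2609, 0.3913, 0.3478], E[r] = 0.5652, γ^t·E[r] = 0.095000, running G = 2.055353
t=6: π = [0.2609, 0.3913, 0.3478], E[r] = 0.5652, γ^t·E[r] = 0.066498, running G = 2.121851
t=7: π = [0.2609, 0.3913, 0.3478], E[r] = 0.5652, γ^t·E[r] = 0.046548, running G = 2.168400
t=8: π = [0.2609, 0.3913, 0.3478], E[r] = 0.5652, γ^t·E[r] = 0.032584, running G = 2.200983

G = 2.2010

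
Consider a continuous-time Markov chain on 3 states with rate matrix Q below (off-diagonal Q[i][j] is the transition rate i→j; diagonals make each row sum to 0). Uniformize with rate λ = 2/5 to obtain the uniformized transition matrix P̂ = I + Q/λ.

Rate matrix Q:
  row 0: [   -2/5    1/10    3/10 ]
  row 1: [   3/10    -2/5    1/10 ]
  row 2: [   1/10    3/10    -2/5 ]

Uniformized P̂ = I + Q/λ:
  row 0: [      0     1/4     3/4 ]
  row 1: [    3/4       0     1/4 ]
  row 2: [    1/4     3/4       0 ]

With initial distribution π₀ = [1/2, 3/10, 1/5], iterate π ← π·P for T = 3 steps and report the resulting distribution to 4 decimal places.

t=0: π = [0.5000, 0.3000, 0.2000]
t=1: π = [0.2750, 0.2750, 0.4500]
t=2: π = [0.3188, 0.4063, 0.2750]
t=3: π = [0.3734, 0.2859, 0.3406]

π = [0.3734, 0.2859, 0.3406]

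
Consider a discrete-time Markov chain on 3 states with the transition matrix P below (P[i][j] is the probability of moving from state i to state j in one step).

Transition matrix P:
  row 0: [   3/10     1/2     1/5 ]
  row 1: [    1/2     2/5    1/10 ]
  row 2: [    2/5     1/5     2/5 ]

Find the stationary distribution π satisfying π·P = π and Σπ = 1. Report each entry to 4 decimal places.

π = [0.4000, 0.4000, 0.2000]

Balance equations π_j = Σ_i π_i·P[i][j]:
  π_0 = 3/10·π_0 + 1/2·π_1 + 2/5·π_2
  π_1 = 1/2·π_0 + 2/5·π_1 + 1/5·π_2
  normalize: π_0 + π_1 + π_2 = 1
Solving the linear system gives exactly π = [2/5, 2/5, 1/5].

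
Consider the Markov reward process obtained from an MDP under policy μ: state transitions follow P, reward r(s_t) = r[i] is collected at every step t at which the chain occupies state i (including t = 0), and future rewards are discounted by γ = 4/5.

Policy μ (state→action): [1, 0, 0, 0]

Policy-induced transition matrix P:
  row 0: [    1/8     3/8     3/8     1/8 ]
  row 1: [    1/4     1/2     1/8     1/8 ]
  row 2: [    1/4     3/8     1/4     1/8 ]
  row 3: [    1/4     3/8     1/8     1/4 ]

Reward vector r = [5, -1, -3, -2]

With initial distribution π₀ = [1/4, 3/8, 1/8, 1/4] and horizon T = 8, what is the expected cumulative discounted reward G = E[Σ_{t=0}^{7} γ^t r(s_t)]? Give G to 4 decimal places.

G = -0.7227

t=0: π = [0.2500, 0.3750, 0.1250, 0.2500], E[r] = 0.0000, γ^t·E[r] = 0.000000, running G = 0.000000
t=1: π = [0.2188, 0.4219, 0.2031, 0.1563], E[r] = -0.2500, γ^t·E[r] = -0.200000, running G = -0.200000
t=2: π = [0.2227, 0.4277, 0.2051, 0.1445], E[r] = -0.2188, γ^t·E[r] = -0.140000, running G = -0.340000
t=3: π = [0.2222, 0.4285, 0.2063, 0.1431], E[r] = -0.2227, γ^t·E[r] = -0.114000, running G = -0.454000
t=4: π = [0.2222, 0.4286, 0.2063, 0.1429], E[r] = -0.2222, γ^t·E[r] = -0.091000, running G = -0.545000
t=5: π = [0.2222, 0.4286, 0.2063, 0.1429], E[r] = -0.2222, γ^t·E[r] = -0.072820, running G = -0.617820
t=6: π = [0.2222, 0.4286, 0.2063, 0.1429], E[r] = -0.2222, γ^t·E[r] = -0.058254, running G = -0.676074
t=7: π = [0.2222, 0.4286, 0.2063, 0.1429], E[r] = -0.2222, γ^t·E[r] = -0.046603, running G = -0.722677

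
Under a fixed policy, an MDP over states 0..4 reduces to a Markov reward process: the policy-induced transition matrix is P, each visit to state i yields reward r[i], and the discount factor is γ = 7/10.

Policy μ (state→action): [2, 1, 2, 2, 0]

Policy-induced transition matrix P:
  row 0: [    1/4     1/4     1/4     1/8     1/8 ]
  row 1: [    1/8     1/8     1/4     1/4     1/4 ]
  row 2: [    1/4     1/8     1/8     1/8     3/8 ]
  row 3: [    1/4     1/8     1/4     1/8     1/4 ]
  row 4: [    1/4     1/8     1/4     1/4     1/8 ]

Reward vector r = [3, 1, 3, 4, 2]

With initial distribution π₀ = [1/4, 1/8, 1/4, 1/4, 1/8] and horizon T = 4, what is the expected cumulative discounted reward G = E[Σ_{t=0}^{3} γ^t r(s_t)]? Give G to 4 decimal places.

G = 6.9047

t=0: π = [0.2500, 0.1250, 0.2500, 0.2500, 0.1250], E[r] = 2.8750, γ^t·E[r] = 2.875000, running G = 2.875000
t=1: π = [0.2344, 0.1563, 0.2188, 0.1563, 0.2344], E[r] = 2.6094, γ^t·E[r] = 1.826563, running G = 4.701563
t=2: π = [0.2305, 0.1543, 0.2227, 0.1738, 0.2188], E[r] = 2.6465, γ^t·E[r] = 1.296777, running G = 5.998340
t=3: π = [0.2307, 0.1538, 0.2222, 0.1716, 0.2217], E[r] = 2.6423, γ^t·E[r] = 0.906321, running G = 6.904660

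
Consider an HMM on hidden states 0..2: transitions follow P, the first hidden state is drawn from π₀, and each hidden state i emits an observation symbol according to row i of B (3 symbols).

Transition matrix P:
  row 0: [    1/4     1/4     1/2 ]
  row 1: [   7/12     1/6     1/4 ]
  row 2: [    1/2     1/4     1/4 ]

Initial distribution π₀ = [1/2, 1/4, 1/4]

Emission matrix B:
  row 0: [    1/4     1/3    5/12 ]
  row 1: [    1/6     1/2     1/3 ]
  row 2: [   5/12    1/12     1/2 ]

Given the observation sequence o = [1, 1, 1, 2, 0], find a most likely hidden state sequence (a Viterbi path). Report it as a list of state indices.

t=0: δ = [1.667e-01, 1.250e-01, 2.083e-02]  (obs o_0=1)
t=1: δ = [2.431e-02, 2.083e-02, 6.944e-03]  ψ = [1, 0, 0]  (obs o_1=1)
t=2: δ = [4.051e-03, 3.038e-03, 1.013e-03]  ψ = [1, 0, 0]  (obs o_2=1)
t=3: δ = [7.385e-04, 3.376e-04, 1.013e-03]  ψ = [1, 0, 0]  (obs o_3=2)
t=4: δ = [1.266e-04, 4.220e-05, 1.538e-04]  ψ = [2, 2, 0]  (obs o_4=0)
backtrack: best end state = 2; path = [1, 0, 1, 0, 2]

path = [1, 0, 1, 0, 2]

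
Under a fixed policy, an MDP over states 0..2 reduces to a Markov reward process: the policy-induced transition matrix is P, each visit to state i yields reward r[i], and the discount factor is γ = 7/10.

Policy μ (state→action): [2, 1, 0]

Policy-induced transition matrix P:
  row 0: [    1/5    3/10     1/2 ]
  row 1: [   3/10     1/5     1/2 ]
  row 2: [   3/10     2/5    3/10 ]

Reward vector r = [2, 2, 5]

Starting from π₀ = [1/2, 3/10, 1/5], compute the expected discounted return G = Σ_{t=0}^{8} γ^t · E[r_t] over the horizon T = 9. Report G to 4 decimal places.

G = 9.8260

t=0: π = [0.5000, 0.3000, 0.2000], E[r] = 2.6000, γ^t·E[r] = 2.600000, running G = 2.600000
t=1: π = [0.2500, 0.2900, 0.4600], E[r] = 3.3800, γ^t·E[r] = 2.366000, running G = 4.966000
t=2: π = [0.2750, 0.3170, 0.4080], E[r] = 3.2240, γ^t·E[r] = 1.579760, running G = 6.545760
t=3: π = [0.2725, 0.3091, 0.4184], E[r] = 3.2552, γ^t·E[r] = 1.116534, running G = 7.662294
t=4: π = [0.2728, 0.3109, 0.4163], E[r] = 3.2490, γ^t·E[r] = 0.780075, running G = 8.442369
t=5: π = [0.2727, 0.3105, 0.4167], E[r] = 3.2502, γ^t·E[r] = 0.546262, running G = 8.988631
t=6: π = [0.2727, 0.3106, 0.4167], E[r] = 3.2500, γ^t·E[r] = 0.382354, running G = 9.370986
t=7: π = [0.2727, 0.3106, 0.4167], E[r] = 3.2500, γ^t·E[r] = 0.267652, running G = 9.638638
t=8: π = [0.2727, 0.3106, 0.4167], E[r] = 3.2500, γ^t·E[r] = 0.187356, running G = 9.825994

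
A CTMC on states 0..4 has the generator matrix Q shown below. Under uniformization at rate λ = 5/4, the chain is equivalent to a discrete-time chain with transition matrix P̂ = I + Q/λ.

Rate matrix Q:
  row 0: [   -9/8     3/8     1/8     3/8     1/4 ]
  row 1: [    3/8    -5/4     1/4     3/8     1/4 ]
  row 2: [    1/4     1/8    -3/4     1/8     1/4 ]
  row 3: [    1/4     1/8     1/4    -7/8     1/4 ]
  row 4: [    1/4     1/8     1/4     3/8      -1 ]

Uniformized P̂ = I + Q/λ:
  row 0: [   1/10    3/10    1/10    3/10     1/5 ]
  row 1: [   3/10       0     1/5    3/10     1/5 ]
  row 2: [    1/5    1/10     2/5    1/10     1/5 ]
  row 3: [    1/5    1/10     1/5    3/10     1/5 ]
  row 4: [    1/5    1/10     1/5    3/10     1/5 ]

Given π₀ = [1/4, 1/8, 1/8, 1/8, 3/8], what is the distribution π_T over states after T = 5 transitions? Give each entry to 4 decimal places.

π = [0.1933, 0.1261, 0.2258, 0.2549, 0.2000]

t=0: π = [0.2500, 0.1250, 0.1250, 0.1250, 0.3750]
t=1: π = [0.1875, 0.1375, 0.2000, 0.2750, 0.2000]
t=2: π = [0.1950, 0.1238, 0.2213, 0.2600, 0.2000]
t=3: π = [0.1929, 0.1266, 0.2248, 0.2558, 0.2000]
t=4: π = [0.1934, 0.1259, 0.2257, 0.2551, 0.2000]
t=5: π = [0.1933, 0.1261, 0.2258, 0.2549, 0.2000]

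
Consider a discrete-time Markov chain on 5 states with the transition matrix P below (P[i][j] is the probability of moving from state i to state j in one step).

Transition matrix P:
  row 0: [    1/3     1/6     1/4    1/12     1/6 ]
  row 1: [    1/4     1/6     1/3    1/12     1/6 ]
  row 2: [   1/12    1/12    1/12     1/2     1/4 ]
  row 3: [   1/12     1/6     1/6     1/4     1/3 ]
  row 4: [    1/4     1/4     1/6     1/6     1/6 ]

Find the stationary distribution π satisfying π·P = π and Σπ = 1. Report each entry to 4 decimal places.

Balance equations π_j = Σ_i π_i·P[i][j]:
  π_0 = 1/3·π_0 + 1/4·π_1 + 1/12·π_2 + 1/12·π_3 + 1/4·π_4
  π_1 = 1/6·π_0 + 1/6·π_1 + 1/12·π_2 + 1/6·π_3 + 1/4·π_4
  π_2 = 1/4·π_0 + 1/3·π_1 + 1/12·π_2 + 1/6·π_3 + 1/6·π_4
  π_3 = 1/12·π_0 + 1/12·π_1 + 1/2·π_2 + 1/4·π_3 + 1/6·π_4
  normalize: π_0 + π_1 + π_2 + π_3 + π_4 = 1
Solving the linear system gives exactly π = [2062/10447, 3525/20894, 2037/10447, 4585/20894, 2293/10447].

π = [0.1974, 0.1687, 0.1950, 0.2194, 0.2195]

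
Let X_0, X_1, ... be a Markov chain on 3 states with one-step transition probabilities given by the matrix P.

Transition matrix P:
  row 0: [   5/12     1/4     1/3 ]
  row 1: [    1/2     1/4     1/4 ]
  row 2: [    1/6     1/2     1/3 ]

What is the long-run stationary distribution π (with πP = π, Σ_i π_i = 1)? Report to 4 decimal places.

π = [0.3673, 0.3265, 0.3061]

Balance equations π_j = Σ_i π_i·P[i][j]:
  π_0 = 5/12·π_0 + 1/2·π_1 + 1/6·π_2
  π_1 = 1/4·π_0 + 1/4·π_1 + 1/2·π_2
  normalize: π_0 + π_1 + π_2 = 1
Solving the linear system gives exactly π = [18/49, 16/49, 15/49].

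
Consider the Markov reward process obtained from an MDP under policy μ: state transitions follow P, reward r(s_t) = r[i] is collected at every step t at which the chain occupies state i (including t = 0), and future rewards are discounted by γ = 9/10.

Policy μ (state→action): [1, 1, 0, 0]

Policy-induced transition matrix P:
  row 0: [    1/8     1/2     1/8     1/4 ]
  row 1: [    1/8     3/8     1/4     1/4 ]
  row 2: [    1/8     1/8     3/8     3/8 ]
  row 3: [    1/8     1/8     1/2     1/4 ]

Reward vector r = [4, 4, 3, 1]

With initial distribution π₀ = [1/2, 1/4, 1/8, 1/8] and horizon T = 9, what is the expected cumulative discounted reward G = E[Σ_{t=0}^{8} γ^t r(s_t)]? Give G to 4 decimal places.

t=0: π = [0.5000, 0.2500, 0.1250, 0.1250], E[r] = 3.5000, γ^t·E[r] = 3.500000, running G = 3.500000
t=1: π = [0.1250, 0.3750, 0.2344, 0.2656], E[r] = 2.9688, γ^t·E[r] = 2.671875, running G = 6.171875
t=2: π = [0.1250, 0.2656, 0.3301, 0.2793], E[r] = 2.8320, γ^t·E[r] = 2.293945, running G = 8.465820
t=3: π = [0.1250, 0.2383, 0.3455, 0.2913], E[r] = 2.7808, γ^t·E[r] = 2.027175, running G = 10.492996
t=4: π = [0.1250, 0.2314, 0.3504, 0.2932], E[r] = 2.7701, γ^t·E[r] = 1.817450, running G = 12.310445
t=5: π = [0.1250, 0.2297, 0.3515, 0.2938], E[r] = 2.7671, γ^t·E[r] = 1.633970, running G = 13.944416
t=6: π = [0.1250, 0.2293, 0.3518, 0.2939], E[r] = 2.7664, γ^t·E[r] = 1.470201, running G = 15.414617
t=7: π = [0.1250, 0.2292, 0.3518, 0.2940], E[r] = 2.7663, γ^t·E[r] = 1.323095, running G = 16.737712
t=8: π = [0.1250, 0.2292, 0.3518, 0.2940], E[r] = 2.7662, γ^t·E[r] = 1.190766, running G = 17.928478

G = 17.9285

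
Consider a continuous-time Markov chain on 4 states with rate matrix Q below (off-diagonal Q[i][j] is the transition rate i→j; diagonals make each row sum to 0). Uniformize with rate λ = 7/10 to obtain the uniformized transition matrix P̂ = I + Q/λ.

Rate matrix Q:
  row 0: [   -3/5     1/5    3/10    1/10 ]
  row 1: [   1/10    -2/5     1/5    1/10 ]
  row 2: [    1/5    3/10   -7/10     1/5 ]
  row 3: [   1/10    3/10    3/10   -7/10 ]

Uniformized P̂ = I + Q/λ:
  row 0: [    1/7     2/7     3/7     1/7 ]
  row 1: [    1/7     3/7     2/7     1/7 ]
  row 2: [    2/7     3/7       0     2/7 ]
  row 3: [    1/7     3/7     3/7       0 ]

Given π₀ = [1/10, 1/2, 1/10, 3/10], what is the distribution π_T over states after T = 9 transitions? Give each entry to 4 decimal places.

t=0: π = [0.1000, 0.5000, 0.1000, 0.3000]
t=1: π = [0.1571, 0.4143, 0.3143, 0.1143]
t=2: π = [0.1878, 0.4061, 0.2347, 0.1714]
t=3: π = [0.1764, 0.4017, 0.2700, 0.1519]
t=4: π = [0.1814, 0.4034, 0.2555, 0.1597]
t=5: π = [0.1794, 0.4027, 0.2615, 0.1565]
t=6: π = [0.1802, 0.4029, 0.2590, 0.1578]
t=7: π = [0.1799, 0.4028, 0.2600, 0.1573]
t=8: π = [0.1800, 0.4029, 0.2596, 0.1575]
t=9: π = [0.1799, 0.4029, 0.2598, 0.1574]

π = [0.1799, 0.4029, 0.2598, 0.1574]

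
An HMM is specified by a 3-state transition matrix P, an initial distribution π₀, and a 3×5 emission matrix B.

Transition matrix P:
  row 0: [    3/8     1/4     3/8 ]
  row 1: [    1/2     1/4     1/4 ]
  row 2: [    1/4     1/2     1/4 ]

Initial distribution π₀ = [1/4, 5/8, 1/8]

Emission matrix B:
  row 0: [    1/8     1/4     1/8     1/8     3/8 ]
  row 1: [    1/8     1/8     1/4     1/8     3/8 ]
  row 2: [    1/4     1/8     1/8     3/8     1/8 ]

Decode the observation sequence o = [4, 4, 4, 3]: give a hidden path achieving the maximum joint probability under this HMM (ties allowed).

path = [1, 0, 0, 2]

t=0: δ = [9.375e-02, 2.344e-01, 1.562e-02]  (obs o_0=4)
t=1: δ = [4.395e-02, 2.197e-02, 7.324e-03]  ψ = [1, 1, 1]  (obs o_1=4)
t=2: δ = [6.180e-03, 4.120e-03, 2.060e-03]  ψ = [0, 0, 0]  (obs o_2=4)
t=3: δ = [2.897e-04, 1.931e-04, 8.690e-04]  ψ = [0, 0, 0]  (obs o_3=3)
backtrack: best end state = 2; path = [1, 0, 0, 2]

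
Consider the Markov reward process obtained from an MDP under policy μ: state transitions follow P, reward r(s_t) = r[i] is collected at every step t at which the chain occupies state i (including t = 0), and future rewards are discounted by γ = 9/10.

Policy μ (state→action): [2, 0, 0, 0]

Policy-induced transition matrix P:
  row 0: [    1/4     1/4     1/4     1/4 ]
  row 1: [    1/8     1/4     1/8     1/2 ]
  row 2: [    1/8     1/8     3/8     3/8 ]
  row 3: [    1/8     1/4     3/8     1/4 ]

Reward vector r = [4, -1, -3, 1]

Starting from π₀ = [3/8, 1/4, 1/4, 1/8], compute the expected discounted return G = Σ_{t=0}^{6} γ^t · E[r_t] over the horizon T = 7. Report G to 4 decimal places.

G = -0.0404

t=0: π = [0.3750, 0.2500, 0.2500, 0.1250], E[r] = 0.6250, γ^t·E[r] = 0.625000, running G = 0.625000
t=1: π = [0.1719, 0.2188, 0.2656, 0.3438], E[r] = 0.0156, γ^t·E[r] = 0.014063, running G = 0.639063
t=2: π = [0.1465, 0.2168, 0.2988, 0.3379], E[r] = -0.1895, γ^t·E[r] = -0.153457, running G = 0.485605
t=3: π = [0.1433, 0.2126, 0.3025, 0.3416], E[r] = -0.2053, γ^t·E[r] = -0.149680, running G = 0.335926
t=4: π = [0.1429, 0.2122, 0.3039, 0.3410], E[r] = -0.2113, γ^t·E[r] = -0.138656, running G = 0.197269
t=5: π = [0.1429, 0.2120, 0.3041, 0.3410], E[r] = -0.2118, γ^t·E[r] = -0.125054, running G = 0.072215
t=6: π = [0.1429, 0.2120, 0.3041, 0.3410], E[r] = -0.2120, γ^t·E[r] = -0.112645, running G = -0.040431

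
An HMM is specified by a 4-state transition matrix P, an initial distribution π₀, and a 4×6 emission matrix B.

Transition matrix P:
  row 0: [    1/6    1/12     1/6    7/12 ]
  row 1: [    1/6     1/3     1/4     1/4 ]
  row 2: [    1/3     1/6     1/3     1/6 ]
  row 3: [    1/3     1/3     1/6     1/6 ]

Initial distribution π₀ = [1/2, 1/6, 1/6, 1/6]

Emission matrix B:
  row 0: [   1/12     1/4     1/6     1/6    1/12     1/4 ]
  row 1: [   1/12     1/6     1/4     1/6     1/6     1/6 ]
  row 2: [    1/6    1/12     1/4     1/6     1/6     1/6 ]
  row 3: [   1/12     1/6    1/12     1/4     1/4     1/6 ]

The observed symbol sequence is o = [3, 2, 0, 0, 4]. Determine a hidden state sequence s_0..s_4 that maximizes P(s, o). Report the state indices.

path = [0, 2, 2, 0, 3]

t=0: δ = [8.333e-02, 2.778e-02, 2.778e-02, 4.167e-02]  (obs o_0=3)
t=1: δ = [2.315e-03, 3.472e-03, 3.472e-03, 4.051e-03]  ψ = [0, 3, 0, 0]  (obs o_1=2)
t=2: δ = [1.125e-04, 1.125e-04, 1.929e-04, 1.125e-04]  ψ = [3, 3, 2, 0]  (obs o_2=0)
t=3: δ = [5.358e-06, 3.126e-06, 1.072e-05, 5.470e-06]  ψ = [2, 1, 2, 0]  (obs o_3=0)
t=4: δ = [2.977e-07, 3.039e-07, 5.954e-07, 7.814e-07]  ψ = [2, 3, 2, 0]  (obs o_4=4)
backtrack: best end state = 3; path = [0, 2, 2, 0, 3]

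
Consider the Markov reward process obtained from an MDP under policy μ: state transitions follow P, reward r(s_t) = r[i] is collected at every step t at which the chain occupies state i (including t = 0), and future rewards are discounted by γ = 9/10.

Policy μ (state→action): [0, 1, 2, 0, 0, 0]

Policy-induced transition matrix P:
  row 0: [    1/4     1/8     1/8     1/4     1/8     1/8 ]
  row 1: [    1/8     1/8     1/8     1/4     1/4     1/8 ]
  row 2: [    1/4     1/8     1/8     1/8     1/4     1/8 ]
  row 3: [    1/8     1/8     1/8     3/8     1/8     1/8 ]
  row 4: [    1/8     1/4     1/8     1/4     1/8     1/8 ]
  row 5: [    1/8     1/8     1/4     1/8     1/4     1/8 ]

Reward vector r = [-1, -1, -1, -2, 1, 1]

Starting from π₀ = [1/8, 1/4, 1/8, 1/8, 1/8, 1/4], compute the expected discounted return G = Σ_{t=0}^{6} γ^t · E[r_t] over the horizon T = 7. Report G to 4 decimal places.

G = -3.0118

t=0: π = [0.1250, 0.2500, 0.1250, 0.1250, 0.1250, 0.2500], E[r] = -0.3750, γ^t·E[r] = -0.375000, running G = -0.375000
t=1: π = [0.1563, 0.1406, 0.1563, 0.2188, 0.2031, 0.1250], E[r] = -0.5625, γ^t·E[r] = -0.506250, running G = -0.881250
t=2: π = [0.1641, 0.1504, 0.1406, 0.2422, 0.1777, 0.1250], E[r] = -0.6367, γ^t·E[r] = -0.515742, running G = -1.396992
t=3: π = [0.1631, 0.1472, 0.1406, 0.2471, 0.1770, 0.1250], E[r] = -0.6431, γ^t·E[r] = -0.468795, running G = -1.865788
t=4: π = [0.1630, 0.1471, 0.1406, 0.2477, 0.1766, 0.1250], E[r] = -0.6445, γ^t·E[r] = -0.422837, running G = -2.288625
t=5: π = [0.1629, 0.1471, 0.1406, 0.2478, 0.1766, 0.1250], E[r] = -0.6446, γ^t·E[r] = -0.380612, running G = -2.669236
t=6: π = [0.1629, 0.1471, 0.1406, 0.2478, 0.1766, 0.1250], E[r] = -0.6446, γ^t·E[r] = -0.342562, running G = -3.011799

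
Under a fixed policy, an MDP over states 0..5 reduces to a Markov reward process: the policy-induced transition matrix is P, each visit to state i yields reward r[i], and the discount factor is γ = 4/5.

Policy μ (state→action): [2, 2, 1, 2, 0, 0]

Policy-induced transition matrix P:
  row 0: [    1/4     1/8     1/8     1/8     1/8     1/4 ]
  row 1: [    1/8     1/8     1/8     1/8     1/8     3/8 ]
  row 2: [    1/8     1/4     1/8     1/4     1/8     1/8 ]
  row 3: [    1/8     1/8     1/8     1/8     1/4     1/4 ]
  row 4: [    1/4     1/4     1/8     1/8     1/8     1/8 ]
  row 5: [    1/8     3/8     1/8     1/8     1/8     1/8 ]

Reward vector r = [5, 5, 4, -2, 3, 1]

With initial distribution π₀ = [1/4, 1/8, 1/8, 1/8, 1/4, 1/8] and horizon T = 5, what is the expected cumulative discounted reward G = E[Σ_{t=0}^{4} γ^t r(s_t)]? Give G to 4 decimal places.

t=0: π = [0.2500, 0.1250, 0.1250, 0.1250, 0.2500, 0.1250], E[r] = 3.0000, γ^t·E[r] = 3.000000, running G = 3.000000
t=1: π = [0.1875, 0.2031, 0.1250, 0.1406, 0.1406, 0.2031], E[r] = 2.7969, γ^t·E[r] = 2.237500, running G = 5.237500
t=2: π = [0.1660, 0.2090, 0.1250, 0.1406, 0.1426, 0.2168], E[r] = 2.7383, γ^t·E[r] = 1.752500, running G = 6.990000
t=3: π = [0.1636, 0.2126, 0.1250, 0.1406, 0.1426, 0.2156], E[r] = 2.7432, γ^t·E[r] = 1.404500, running G = 8.394500
t=4: π = [0.1633, 0.2123, 0.1250, 0.1406, 0.1426, 0.2162], E[r] = 2.7407, γ^t·E[r] = 1.122600, running G = 9.517100

G = 9.5171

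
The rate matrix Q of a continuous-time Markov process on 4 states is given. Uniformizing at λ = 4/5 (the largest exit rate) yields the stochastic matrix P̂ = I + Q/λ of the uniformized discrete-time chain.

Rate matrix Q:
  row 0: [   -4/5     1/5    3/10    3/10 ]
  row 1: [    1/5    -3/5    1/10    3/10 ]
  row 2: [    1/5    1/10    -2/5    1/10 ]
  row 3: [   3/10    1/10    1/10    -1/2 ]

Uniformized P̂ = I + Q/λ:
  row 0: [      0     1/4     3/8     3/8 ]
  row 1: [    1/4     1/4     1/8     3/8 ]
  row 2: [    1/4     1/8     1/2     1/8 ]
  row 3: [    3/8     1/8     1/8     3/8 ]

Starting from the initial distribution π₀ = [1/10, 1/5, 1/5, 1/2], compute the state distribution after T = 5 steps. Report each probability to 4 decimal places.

t=0: π = [0.1000, 0.2000, 0.2000, 0.5000]
t=1: π = [0.2875, 0.1625, 0.2250, 0.3250]
t=2: π = [0.2188, 0.1813, 0.2813, 0.3188]
t=3: π = [0.2352, 0.1750, 0.2852, 0.3047]
t=4: π = [0.2293, 0.1763, 0.2907, 0.3037]
t=5: π = [0.2306, 0.1757, 0.2913, 0.3023]

π = [0.2306, 0.1757, 0.2913, 0.3023]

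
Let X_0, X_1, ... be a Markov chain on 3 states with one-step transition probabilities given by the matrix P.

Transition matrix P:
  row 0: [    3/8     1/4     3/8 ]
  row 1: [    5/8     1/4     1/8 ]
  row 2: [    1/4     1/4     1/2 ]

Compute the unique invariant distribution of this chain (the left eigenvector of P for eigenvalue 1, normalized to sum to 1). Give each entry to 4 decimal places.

Balance equations π_j = Σ_i π_i·P[i][j]:
  π_0 = 3/8·π_0 + 5/8·π_1 + 1/4·π_2
  π_1 = 1/4·π_0 + 1/4·π_1 + 1/4·π_2
  normalize: π_0 + π_1 + π_2 = 1
Solving the linear system gives exactly π = [11/28, 1/4, 5/14].

π = [0.3929, 0.2500, 0.3571]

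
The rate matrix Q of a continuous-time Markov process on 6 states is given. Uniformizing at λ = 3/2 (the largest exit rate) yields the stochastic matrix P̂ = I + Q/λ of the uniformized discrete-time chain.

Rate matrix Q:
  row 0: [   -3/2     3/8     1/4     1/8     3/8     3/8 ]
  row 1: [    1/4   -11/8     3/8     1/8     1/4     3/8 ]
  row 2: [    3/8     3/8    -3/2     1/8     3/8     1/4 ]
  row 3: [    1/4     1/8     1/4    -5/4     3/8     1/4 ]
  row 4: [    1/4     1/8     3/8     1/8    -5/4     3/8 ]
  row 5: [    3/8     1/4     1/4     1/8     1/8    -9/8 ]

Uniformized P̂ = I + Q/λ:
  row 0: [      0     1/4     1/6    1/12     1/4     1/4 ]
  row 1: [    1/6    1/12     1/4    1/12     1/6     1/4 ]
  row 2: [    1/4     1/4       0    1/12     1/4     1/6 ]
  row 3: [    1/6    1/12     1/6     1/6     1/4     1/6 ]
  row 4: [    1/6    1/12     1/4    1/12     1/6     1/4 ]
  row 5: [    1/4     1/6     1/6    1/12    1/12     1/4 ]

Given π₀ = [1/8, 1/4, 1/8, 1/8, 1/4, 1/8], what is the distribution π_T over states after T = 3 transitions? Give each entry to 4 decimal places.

t=0: π = [0.1250, 0.2500, 0.1250, 0.1250, 0.2500, 0.1250]
t=1: π = [0.1667, 0.1354, 0.1875, 0.0938, 0.1875, 0.2292]
t=2: π = [0.1736, 0.1615, 0.1623, 0.0911, 0.1849, 0.2266]
t=3: π = [0.1701, 0.1582, 0.1685, 0.0909, 0.1834, 0.2289]

π = [0.1701, 0.1582, 0.1685, 0.0909, 0.1834, 0.2289]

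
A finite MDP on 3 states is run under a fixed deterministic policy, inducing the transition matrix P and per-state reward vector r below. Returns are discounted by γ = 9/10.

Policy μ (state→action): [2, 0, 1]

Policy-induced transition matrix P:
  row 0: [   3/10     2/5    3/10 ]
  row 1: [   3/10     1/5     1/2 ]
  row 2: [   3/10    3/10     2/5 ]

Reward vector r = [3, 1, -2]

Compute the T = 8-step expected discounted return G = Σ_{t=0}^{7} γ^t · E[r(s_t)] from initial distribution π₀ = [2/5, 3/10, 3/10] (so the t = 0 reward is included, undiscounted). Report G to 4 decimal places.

G = 2.8029

t=0: π = [0.4000, 0.3000, 0.3000], E[r] = 0.9000, γ^t·E[r] = 0.900000, running G = 0.900000
t=1: π = [0.3000, 0.3100, 0.3900], E[r] = 0.4300, γ^t·E[r] = 0.387000, running G = 1.287000
t=2: π = [0.3000, 0.2990, 0.4010], E[r] = 0.3970, γ^t·E[r] = 0.321570, running G = 1.608570
t=3: π = [0.3000, 0.3001, 0.3999], E[r] = 0.4003, γ^t·E[r] = 0.291819, running G = 1.900389
t=4: π = [0.3000, 0.3000, 0.4000], E[r] = 0.4000, γ^t·E[r] = 0.262420, running G = 2.162809
t=5: π = [0.3000, 0.3000, 0.4000], E[r] = 0.4000, γ^t·E[r] = 0.236198, running G = 2.399007
t=6: π = [0.3000, 0.3000, 0.4000], E[r] = 0.4000, γ^t·E[r] = 0.212576, running G = 2.611583
t=7: π = [0.3000, 0.3000, 0.4000], E[r] = 0.4000, γ^t·E[r] = 0.191319, running G = 2.802902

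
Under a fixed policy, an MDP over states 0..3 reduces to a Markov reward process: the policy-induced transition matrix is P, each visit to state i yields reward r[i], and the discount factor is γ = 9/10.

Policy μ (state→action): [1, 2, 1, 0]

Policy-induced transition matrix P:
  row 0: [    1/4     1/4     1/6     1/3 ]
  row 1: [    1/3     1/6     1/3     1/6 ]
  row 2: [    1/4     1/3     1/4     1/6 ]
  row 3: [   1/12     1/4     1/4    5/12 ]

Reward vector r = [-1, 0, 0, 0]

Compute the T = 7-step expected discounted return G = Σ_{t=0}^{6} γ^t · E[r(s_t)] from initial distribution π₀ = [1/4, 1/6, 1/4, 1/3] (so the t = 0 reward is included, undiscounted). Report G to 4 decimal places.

t=0: π = [0.2500, 0.1667, 0.2500, 0.3333], E[r] = -0.2500, γ^t·E[r] = -0.250000, running G = -0.250000
t=1: π = [0.2083, 0.2569, 0.2431, 0.2917], E[r] = -0.2083, γ^t·E[r] = -0.187500, running G = -0.437500
t=2: π = [0.2228, 0.2488, 0.2541, 0.2743], E[r] = -0.2228, γ^t·E[r] = -0.180469, running G = -0.617969
t=3: π = [0.2250, 0.2504, 0.2522, 0.2724], E[r] = -0.2250, γ^t·E[r] = -0.164039, running G = -0.782008
t=4: π = [0.2255, 0.2501, 0.2521, 0.2723], E[r] = -0.2255, γ^t·E[r] = -0.147933, running G = -0.929941
t=5: π = [0.2255, 0.2502, 0.2521, 0.2723], E[r] = -0.2255, γ^t·E[r] = -0.133137, running G = -1.063078
t=6: π = [0.2255, 0.2502, 0.2521, 0.2723], E[r] = -0.2255, γ^t·E[r] = -0.119820, running G = -1.182897

G = -1.1829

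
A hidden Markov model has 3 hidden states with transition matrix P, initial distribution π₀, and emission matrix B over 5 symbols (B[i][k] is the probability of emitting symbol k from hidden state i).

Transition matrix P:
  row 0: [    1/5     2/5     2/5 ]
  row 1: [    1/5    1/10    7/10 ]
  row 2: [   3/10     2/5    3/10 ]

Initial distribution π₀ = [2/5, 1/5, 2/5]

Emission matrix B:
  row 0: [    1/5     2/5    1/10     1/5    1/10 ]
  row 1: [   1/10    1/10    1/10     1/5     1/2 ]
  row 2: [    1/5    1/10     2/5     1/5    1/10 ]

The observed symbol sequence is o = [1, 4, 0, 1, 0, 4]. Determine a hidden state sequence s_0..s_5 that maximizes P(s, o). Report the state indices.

path = [0, 1, 2, 0, 2, 1]

t=0: δ = [1.600e-01, 2.000e-02, 4.000e-02]  (obs o_0=1)
t=1: δ = [3.200e-03, 3.200e-02, 6.400e-03]  ψ = [0, 0, 0]  (obs o_1=4)
t=2: δ = [1.280e-03, 3.200e-04, 4.480e-03]  ψ = [1, 1, 1]  (obs o_2=0)
t=3: δ = [5.376e-04, 1.792e-04, 1.344e-04]  ψ = [2, 2, 2]  (obs o_3=1)
t=4: δ = [2.150e-05, 2.150e-05, 4.301e-05]  ψ = [0, 0, 0]  (obs o_4=0)
t=5: δ = [1.290e-06, 8.602e-06, 1.505e-06]  ψ = [2, 2, 1]  (obs o_5=4)
backtrack: best end state = 1; path = [0, 1, 2, 0, 2, 1]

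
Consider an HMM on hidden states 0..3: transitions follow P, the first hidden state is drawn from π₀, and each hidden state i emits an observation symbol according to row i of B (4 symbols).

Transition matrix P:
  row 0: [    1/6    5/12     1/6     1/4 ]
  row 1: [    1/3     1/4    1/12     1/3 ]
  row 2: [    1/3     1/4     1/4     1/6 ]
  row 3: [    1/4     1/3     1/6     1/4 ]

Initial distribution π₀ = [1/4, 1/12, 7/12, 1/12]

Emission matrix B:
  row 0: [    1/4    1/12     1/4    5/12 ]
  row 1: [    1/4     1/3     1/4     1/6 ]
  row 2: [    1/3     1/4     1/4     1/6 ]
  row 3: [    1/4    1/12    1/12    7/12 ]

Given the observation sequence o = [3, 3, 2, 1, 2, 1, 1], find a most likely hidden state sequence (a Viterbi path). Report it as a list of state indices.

path = [0, 3, 0, 1, 0, 1, 1]

t=0: δ = [1.042e-01, 1.389e-02, 9.722e-02, 4.861e-02]  (obs o_0=3)
t=1: δ = [1.350e-02, 7.234e-03, 4.051e-03, 1.519e-02]  ψ = [2, 0, 2, 0]  (obs o_1=3)
t=2: δ = [9.494e-04, 1.407e-03, 6.330e-04, 3.165e-04]  ψ = [3, 0, 3, 3]  (obs o_2=2)
t=3: δ = [3.907e-05, 1.319e-04, 3.956e-05, 3.907e-05]  ψ = [1, 0, 0, 1]  (obs o_3=1)
t=4: δ = [1.099e-05, 8.242e-06, 2.747e-06, 3.663e-06]  ψ = [1, 1, 1, 1]  (obs o_4=2)
t=5: δ = [2.289e-07, 1.526e-06, 4.579e-07, 2.289e-07]  ψ = [1, 0, 0, 0]  (obs o_5=1)
t=6: δ = [4.240e-08, 1.272e-07, 3.180e-08, 4.240e-08]  ψ = [1, 1, 1, 1]  (obs o_6=1)
backtrack: best end state = 1; path = [0, 3, 0, 1, 0, 1, 1]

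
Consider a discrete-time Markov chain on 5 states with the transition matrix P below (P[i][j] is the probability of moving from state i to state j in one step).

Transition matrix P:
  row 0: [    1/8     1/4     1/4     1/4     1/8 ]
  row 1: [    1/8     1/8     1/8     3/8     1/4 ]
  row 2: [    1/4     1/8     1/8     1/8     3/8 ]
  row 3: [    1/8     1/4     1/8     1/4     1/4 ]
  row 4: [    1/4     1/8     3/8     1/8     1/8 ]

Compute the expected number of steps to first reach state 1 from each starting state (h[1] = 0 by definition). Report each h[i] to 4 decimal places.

h = [5.0909, 0.0000, 5.8182, 5.0909, 5.8182]

First-step conditioning: h[1] = 0; for i ≠ 1, h[i] = 1 + Σ_k P[i][k]·h[k].
  h[0] = 1 + 1/8·h[0] + 1/4·h[2] + 1/4·h[3] + 1/8·h[4]
  h[2] = 1 + 1/4·h[0] + 1/8·h[2] + 1/8·h[3] + 3/8·h[4]
  h[3] = 1 + 1/8·h[0] + 1/8·h[2] + 1/4·h[3] + 1/4·h[4]
  h[4] = 1 + 1/4·h[0] + 3/8·h[2] + 1/8·h[3] + 1/8·h[4]
Solving the 4×4 linear system over states ≠ 1 gives exactly h = [56/11, 0, 64/11, 56/11, 64/11] (h[1] = 0 is the target).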